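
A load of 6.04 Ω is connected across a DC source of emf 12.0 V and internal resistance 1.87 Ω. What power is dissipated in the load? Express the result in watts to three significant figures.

13.9 W

Load and internal resistance form a series loop — compute the loop current, then the load power via I²R.
I = ε / (r + R) = 12.0 / (1.87 + 6.04) = 1.517 A
P_load = I² R = (1.517)² × 6.04 = 13.90 W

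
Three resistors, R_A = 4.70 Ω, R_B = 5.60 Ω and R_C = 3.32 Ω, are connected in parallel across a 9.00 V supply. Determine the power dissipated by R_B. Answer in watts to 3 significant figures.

14.5 W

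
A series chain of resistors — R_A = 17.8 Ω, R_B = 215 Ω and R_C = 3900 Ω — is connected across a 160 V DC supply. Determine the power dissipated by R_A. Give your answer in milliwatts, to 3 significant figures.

26.7 mW

Every series element carries the same I. Get I from the total resistance, then P = I² × R_A.
R_total = 17.8 + 215 + 3900 = 4133 Ω
I = V / R_total = 160 / 4133 = 0.03871 A
P_R_A = I² × R_A = (0.03871)² × 17.8 = 0.02668 W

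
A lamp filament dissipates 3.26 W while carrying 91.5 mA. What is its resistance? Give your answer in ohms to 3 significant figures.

389 Ω

Inverting the appropriate power form: R = P / I².
R = 3.26 / (0.09150)² = 389.4 Ω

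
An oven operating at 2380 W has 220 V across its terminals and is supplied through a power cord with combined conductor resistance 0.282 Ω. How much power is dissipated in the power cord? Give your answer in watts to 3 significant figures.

33.0 W

Line loss is just I²R for the cable — we know both I and R_line directly.
I = P / V = 2380 / 220 = 10.82 A through the power cord.
P_line = I² R_line = (10.82)² × 0.282 = 33.00 W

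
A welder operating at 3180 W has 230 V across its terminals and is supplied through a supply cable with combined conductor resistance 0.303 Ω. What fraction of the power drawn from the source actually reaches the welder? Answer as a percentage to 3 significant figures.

I = P / V = 3180 / 230 = 13.83 A through the supply cable.
P_line = I² R_line = (13.83)² × 0.303 = 57.92 W
P_source = P_load + P_line = 3180 + 57.92 = 3238 W
η = P_load / P_source = 3180 / 3238 = 0.9821

98.2 %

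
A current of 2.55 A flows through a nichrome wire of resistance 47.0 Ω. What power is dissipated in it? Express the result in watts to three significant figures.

The current through and the resistance of the element are both given; use P = I²R.
P = (2.550 A)² × 47.0 Ω = 305.6 W

306 W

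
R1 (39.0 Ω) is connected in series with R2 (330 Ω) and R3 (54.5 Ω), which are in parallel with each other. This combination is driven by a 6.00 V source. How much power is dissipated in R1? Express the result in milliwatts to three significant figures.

Replace R2 and R3 with their parallel equivalent so the circuit becomes R1 in series with R_p.
R_p = (330×54.5)/(330+54.5) = 46.78 Ω
R_total = 39.0 + 46.78 = 85.78 Ω
I = V / R_total = 6.00 / 85.78 = 0.06995 A
All the current flows through R1; use P = I²R.
P_R1 = (0.06995)² × 39.0 = 0.1908 W

191 mW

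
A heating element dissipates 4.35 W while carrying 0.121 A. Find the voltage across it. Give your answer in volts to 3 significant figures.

36.0 V

The two known quantities fix the third via V = P / I.
V = 4.35 / 0.1210 = 35.95 V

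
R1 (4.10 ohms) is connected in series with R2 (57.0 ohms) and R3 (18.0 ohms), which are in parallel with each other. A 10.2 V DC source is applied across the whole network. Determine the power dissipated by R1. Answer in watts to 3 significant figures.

1.35 W

Collapse R2‖R3 to a single equivalent, reducing the network to two series elements.
R_p = (57.0×18.0)/(57.0+18.0) = 13.68 Ω
R_total = 4.10 + 13.68 = 17.78 Ω
I = V / R_total = 10.2 / 17.78 = 0.5737 A
All the current flows through R1; use P = I²R.
P_R1 = (0.5737)² × 4.10 = 1.349 W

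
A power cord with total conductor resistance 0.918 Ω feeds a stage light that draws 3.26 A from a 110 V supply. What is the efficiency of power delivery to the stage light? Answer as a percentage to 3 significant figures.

The power cord carries the full 3.26 A.
P_line = I² R_line = (3.260)² × 0.918 = 9.756 W
P_source = V I = 110 × 3.260 = 358.6 W; P_load = 348.8 W
η = P_load / P_source = 348.8 / 358.6 = 0.9728

97.3 %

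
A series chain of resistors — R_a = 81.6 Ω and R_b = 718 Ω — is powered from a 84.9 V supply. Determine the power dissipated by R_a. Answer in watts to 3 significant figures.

0.920 W

Every series element carries the same I. Get I from the total resistance, then P = I² × R_a.
R_total = 81.6 + 718 = 799.6 Ω
I = V / R_total = 84.9 / 799.6 = 0.1062 A
P_R_a = I² × R_a = (0.1062)² × 81.6 = 0.9199 W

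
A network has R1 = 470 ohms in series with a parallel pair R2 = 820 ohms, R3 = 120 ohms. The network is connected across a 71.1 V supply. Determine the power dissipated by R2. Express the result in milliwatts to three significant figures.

Replace R2 and R3 with their parallel equivalent so the circuit becomes R1 in series with R_p.
R_p = (820×120)/(820+120) = 104.7 Ω
R_total = 470 + 104.7 = 574.7 Ω
I = V / R_total = 71.1 / 574.7 = 0.1237 A
Voltage across the parallel pair: V_p = I × R_p = 0.1237 × 104.7 = 12.95 V
With V_p across R2, its power is V_p²/R2.
P_R2 = (12.95)² / 820 = 0.2046 W

205 mW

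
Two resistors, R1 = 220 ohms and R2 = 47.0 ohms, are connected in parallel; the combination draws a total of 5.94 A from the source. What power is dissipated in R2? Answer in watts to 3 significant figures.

1130 W

Only the total current is stated, so first find the parallel equivalent to get the voltage across the combination.
1/R_eq = 1/220 + 1/47.0 ⇒ R_eq = 38.73 Ω
V = I_total × R_eq = 5.940 × 38.73 = 230.0 V
P_R2 = V² / R2 = (230.0)² / 47.0 = 1126 W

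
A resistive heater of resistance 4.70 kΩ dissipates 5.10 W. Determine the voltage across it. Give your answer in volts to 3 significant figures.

155 V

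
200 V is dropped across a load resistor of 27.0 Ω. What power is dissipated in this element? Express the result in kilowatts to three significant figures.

1.48 kW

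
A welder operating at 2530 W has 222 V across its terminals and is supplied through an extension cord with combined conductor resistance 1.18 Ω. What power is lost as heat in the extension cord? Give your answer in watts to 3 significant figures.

153 W

The extension cord and load are in series, so the same current flows in both; the loss is I²R_line.
I = P / V = 2530 / 222 = 11.40 A through the extension cord.
P_line = I² R_line = (11.40)² × 1.18 = 153.3 W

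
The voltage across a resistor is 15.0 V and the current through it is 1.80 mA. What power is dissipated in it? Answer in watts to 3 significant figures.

0.0270 W

V and I are known directly — P = V I, no intermediate step needed.
P = 15.0 V × 0.001800 A = 0.02700 W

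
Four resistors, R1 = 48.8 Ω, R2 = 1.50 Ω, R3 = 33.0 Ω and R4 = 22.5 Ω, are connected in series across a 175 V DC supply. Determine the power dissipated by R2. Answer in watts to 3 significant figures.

4.10 W

Series elements share the same current, so find I first, then use P = I²R.
R_total = 48.8 + 1.50 + 33.0 + 22.5 = 105.8 Ω
I = V / R_total = 175 / 105.8 = 1.654 A
P_R2 = I² × R2 = (1.654)² × 1.50 = 4.104 W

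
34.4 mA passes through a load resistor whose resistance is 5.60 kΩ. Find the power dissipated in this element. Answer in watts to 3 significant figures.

Current and resistance are given, so P = I²R is the direct form.
P = (0.03440 A)² × 5600 Ω = 6.627 W

6.63 W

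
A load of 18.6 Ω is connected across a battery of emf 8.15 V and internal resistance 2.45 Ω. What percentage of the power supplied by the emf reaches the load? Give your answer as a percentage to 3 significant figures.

Both r and R carry the same current, so the power split is just the resistance split: η = R/(R+r).
η = R / (R + r) = 18.6 / (18.6 + 2.45) = 0.8836

88.4 %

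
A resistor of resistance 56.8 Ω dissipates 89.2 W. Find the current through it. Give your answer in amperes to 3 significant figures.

Rearranging the power relation for the two known quantities gives I = √(P / R).
I = √(89.2 / 56.8) = 1.253 A

1.25 A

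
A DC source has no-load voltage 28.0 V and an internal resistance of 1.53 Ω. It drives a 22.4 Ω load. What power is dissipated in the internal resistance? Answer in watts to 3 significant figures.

Internal loss is I²r, with I set by the total series resistance r+R.
I = ε / (r + R) = 28.0 / (1.53 + 22.4) = 1.170 A
P_int = I² r = (1.170)² × 1.53 = 2.095 W

2.09 W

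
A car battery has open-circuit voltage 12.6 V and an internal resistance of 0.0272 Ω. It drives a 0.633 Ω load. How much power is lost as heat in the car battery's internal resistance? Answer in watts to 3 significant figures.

9.91 W

r is in series with the load, so it carries the full circuit current — the loss in it is I²r.
I = ε / (r + R) = 12.6 / (0.0272 + 0.633) = 19.09 A
P_int = I² r = (19.09)² × 0.0272 = 9.907 W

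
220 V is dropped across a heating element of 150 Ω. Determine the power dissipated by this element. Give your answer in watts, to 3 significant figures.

Voltage and resistance are given, so P = V²/R is the one-step route.
P = (220 V)² / 150 Ω = 322.7 W

323 W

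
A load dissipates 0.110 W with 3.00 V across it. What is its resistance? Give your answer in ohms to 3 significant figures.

Inverting the appropriate power form: R = V² / P.
R = (3.00)² / 0.110 = 81.82 Ω

81.8 Ω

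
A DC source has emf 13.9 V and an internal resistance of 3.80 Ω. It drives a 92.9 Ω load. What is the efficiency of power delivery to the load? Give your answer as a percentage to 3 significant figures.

Efficiency is P_load / P_total. With a series r and R sharing the same I, P = I²R for each, so η = R/(R+r).
η = R / (R + r) = 92.9 / (92.9 + 3.80) = 0.9607

96.1 %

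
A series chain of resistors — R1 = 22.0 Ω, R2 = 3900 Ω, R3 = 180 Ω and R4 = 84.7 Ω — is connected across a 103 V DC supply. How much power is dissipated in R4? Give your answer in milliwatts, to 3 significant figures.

Every series element carries the same I. Get I from the total resistance, then P = I² × R4.
R_total = 22.0 + 3900 + 180 + 84.7 = 4187 Ω
I = V / R_total = 103 / 4187 = 0.02460 A
P_R4 = I² × R4 = (0.02460)² × 84.7 = 0.05126 W

51.3 mW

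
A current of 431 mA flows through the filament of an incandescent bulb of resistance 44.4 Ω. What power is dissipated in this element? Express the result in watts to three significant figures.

8.25 W

Knowing I and R, the power is just I²R — no need to find V first.
P = (0.4310 A)² × 44.4 Ω = 8.248 W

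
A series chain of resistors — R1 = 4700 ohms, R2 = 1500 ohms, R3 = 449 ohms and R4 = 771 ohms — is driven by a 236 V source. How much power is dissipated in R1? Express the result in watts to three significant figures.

The current is common to all series resistors; compute it, then apply P = I²R for the target.
R_total = 4700 + 1500 + 449 + 771 = 7420 Ω
I = V / R_total = 236 / 7420 = 0.03181 A
P_R1 = I² × R1 = (0.03181)² × 4700 = 4.755 W

4.75 W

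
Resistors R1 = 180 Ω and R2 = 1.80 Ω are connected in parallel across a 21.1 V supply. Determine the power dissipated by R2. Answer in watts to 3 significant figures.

Each parallel branch sees the full supply voltage, so P = V²/R applies directly to the target branch.
P_R2 = V² / R2 = (21.1)² / 1.80 Ω = 247.3 W

247 W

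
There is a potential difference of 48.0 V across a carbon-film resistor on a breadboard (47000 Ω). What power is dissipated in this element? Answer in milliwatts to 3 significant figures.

49.0 mW

Voltage and resistance are given, so P = V²/R is the one-step route.
P = (48.0 V)² / 47000 Ω = 0.04902 W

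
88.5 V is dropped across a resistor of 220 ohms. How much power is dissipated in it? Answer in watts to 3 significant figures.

We know the drop across the element and its resistance — P = V²/R, one step.
P = (88.5 V)² / 220 Ω = 35.60 W

35.6 W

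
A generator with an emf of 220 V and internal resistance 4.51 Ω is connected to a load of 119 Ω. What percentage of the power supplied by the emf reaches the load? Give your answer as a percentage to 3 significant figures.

96.3 %

η = P_load/(P_load+P_int) = I²R/(I²R+I²r) = R/(R+r) — the I² cancels for series elements.
η = R / (R + r) = 119 / (119 + 4.51) = 0.9635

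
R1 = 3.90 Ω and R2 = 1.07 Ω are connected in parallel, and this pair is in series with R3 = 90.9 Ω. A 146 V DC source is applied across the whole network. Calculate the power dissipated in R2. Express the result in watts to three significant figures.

1.67 W

Collapse the R1‖R2 pair into one equivalent R_p; then R_p and R3 form a series string.
R_p = (3.90×1.07)/(3.90+1.07) = 0.8396 Ω
R_total = R_p + 90.9 = 0.8396 + 90.9 = 91.74 Ω
I = V / R_total = 146 / 91.74 = 1.591 A
Voltage across the parallel pair: V_p = I × R_p = 1.591 × 0.8396 = 1.336 V
R2 sits across V_p; its power is V_p²/R.
P_R2 = (1.336)² / 1.07 = 1.669 W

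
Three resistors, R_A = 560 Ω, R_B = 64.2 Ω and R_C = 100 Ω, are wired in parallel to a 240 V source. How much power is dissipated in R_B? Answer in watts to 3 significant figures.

897 W

Each parallel branch sees the full supply voltage, so P = V²/R applies directly to the target branch.
P_R_B = V² / R_B = (240)² / 64.2 Ω = 897.2 W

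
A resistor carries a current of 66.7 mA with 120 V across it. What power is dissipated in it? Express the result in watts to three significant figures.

V and I are known directly — P = V I, no intermediate step needed.
P = 120 V × 0.06670 A = 8.004 W

8.00 W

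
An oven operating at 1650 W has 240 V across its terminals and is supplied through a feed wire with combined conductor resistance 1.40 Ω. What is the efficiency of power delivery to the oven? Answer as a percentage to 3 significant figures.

I = P / V = 1650 / 240 = 6.875 A through the feed wire.
P_line = I² R_line = (6.875)² × 1.40 = 66.17 W
P_source = P_load + P_line = 1650 + 66.17 = 1716 W
η = P_load / P_source = 1650 / 1716 = 0.9614

96.1 %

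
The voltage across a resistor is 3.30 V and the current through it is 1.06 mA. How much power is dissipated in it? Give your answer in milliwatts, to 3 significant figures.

Since both terminal voltage and current are stated, P = V I gives the power in one step.
P = 3.30 V × 0.001060 A = 0.003498 W

3.50 mW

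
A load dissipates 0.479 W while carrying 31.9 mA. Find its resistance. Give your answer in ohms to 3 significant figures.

Rearranging the power relation for the two known quantities gives R = P / I².
R = 0.479 / (0.03190)² = 470.7 Ω

471 Ω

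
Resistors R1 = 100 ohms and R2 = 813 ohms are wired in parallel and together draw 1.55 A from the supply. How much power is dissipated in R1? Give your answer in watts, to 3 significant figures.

191 W

Parallel branches share V, not I — compute V via R_eq, then use V²/R for the target branch.
1/R_eq = 1/100 + 1/813 ⇒ R_eq = 89.05 Ω
V = I_total × R_eq = 1.550 × 89.05 = 138.0 V
P_R1 = V² / R1 = (138.0)² / 100 = 190.5 W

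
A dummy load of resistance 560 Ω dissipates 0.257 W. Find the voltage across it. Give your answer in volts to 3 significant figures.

Inverting the appropriate power form: V = √(P R).
V = √(0.257 × 560) = 12.00 V

12.0 V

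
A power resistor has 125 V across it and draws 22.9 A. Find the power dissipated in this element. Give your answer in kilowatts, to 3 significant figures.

2.86 kW

Since both terminal voltage and current are stated, P = V I gives the power in one step.
P = 125 V × 22.90 A = 2862 W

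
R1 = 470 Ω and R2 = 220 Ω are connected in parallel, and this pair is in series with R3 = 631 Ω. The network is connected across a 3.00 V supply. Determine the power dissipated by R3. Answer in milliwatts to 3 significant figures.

9.31 mW

Reduce the parallel combination to a single R_p; the circuit then becomes R_p in series with the remaining resistor.
R_p = (470×220)/(470+220) = 149.9 Ω
R_total = R_p + 631 = 149.9 + 631 = 780.9 Ω
I = V / R_total = 3.00 / 780.9 = 0.003842 A
R3 is the series element, so its power is I²R.
P_R3 = (0.003842)² × 631 = 0.009314 W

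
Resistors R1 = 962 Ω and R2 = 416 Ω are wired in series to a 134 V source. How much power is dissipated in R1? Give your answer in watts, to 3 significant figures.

9.10 W

In a series string the same current flows through every resistor — find that current, then P = I²R for the one we want.
R_total = 962 + 416 = 1378 Ω
I = V / R_total = 134 / 1378 = 0.09724 A
P_R1 = I² × R1 = (0.09724)² × 962 = 9.097 W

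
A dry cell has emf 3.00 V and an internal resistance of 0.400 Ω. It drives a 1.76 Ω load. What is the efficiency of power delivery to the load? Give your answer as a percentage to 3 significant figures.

81.5 %

The source delivers εI, of which I²R reaches the load and I²r is lost; since I is common, η = R/(R+r).
η = R / (R + r) = 1.76 / (1.76 + 0.400) = 0.8148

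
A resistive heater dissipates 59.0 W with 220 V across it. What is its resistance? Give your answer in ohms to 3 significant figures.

Rearranging the power relation for the two known quantities gives R = V² / P.
R = (220)² / 59.0 = 820.3 Ω

820 Ω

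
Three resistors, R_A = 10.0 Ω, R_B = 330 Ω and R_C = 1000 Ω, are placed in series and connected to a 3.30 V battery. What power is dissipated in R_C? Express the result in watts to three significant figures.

0.00606 W

Series elements share the same current, so find I first, then use P = I²R.
R_total = 10.0 + 330 + 1000 = 1340 Ω
I = V / R_total = 3.30 / 1340 = 0.002463 A
P_R_C = I² × R_C = (0.002463)² × 1000 = 0.006065 W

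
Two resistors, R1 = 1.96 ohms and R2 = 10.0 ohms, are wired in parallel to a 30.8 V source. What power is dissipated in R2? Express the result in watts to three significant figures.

94.9 W

Every branch has 30.8 V across it, so for R2 the power is simply V²/R.
P_R2 = V² / R2 = (30.8)² / 10.0 Ω = 94.86 W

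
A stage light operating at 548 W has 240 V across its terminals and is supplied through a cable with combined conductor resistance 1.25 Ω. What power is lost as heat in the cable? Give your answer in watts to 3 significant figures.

Line loss is just I²R for the cable — we know both I and R_line directly.
I = P / V = 548 / 240 = 2.283 A through the cable.
P_line = I² R_line = (2.283)² × 1.25 = 6.517 W

6.52 W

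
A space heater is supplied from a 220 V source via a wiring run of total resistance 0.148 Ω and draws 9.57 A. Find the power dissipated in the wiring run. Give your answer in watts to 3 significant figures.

13.6 W

The wiring run is a series resistance carrying the load current; its dissipation is I²R_line.
The wiring run carries the full 9.57 A.
P_line = I² R_line = (9.570)² × 0.148 = 13.55 W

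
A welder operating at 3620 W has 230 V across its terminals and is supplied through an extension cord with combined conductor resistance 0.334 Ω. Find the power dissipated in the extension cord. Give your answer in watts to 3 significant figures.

82.7 W

The extension cord and load are in series, so the same current flows in both; the loss is I²R_line.
I = P / V = 3620 / 230 = 15.74 A through the extension cord.
P_line = I² R_line = (15.74)² × 0.334 = 82.74 W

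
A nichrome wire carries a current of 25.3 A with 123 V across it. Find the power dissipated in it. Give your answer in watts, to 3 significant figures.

3110 W

Since both terminal voltage and current are stated, P = V I gives the power in one step.
P = 123 V × 25.30 A = 3112 W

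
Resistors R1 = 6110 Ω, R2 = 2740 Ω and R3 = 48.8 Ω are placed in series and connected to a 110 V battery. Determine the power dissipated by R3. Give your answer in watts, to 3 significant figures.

In a series string the same current flows through every resistor — find that current, then P = I²R for the one we want.
R_total = 6110 + 2740 + 48.8 = 8899 Ω
I = V / R_total = 110 / 8899 = 0.01236 A
P_R3 = I² × R3 = (0.01236)² × 48.8 = 0.007457 W

0.00746 W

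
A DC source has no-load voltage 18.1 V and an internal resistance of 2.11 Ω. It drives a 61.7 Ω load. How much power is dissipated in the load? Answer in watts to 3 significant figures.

Load and internal resistance form a series loop — compute the loop current, then the load power via I²R.
I = ε / (r + R) = 18.1 / (2.11 + 61.7) = 0.2837 A
P_load = I² R = (0.2837)² × 61.7 = 4.964 W

4.96 W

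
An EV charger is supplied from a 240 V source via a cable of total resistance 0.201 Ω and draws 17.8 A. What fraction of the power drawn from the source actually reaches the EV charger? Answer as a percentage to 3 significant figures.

The cable carries the full 17.8 A.
P_line = I² R_line = (17.80)² × 0.201 = 63.68 W
P_source = V I = 240 × 17.80 = 4272 W; P_load = 4208 W
η = P_load / P_source = 4208 / 4272 = 0.9851

98.5 %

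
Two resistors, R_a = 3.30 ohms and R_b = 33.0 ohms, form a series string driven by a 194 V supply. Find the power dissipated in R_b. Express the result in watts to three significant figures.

943 W

Since the resistors are in series they all carry the loop current I = V/R_total; the power in any one is I²R.
R_total = 3.30 + 33.0 = 36.30 Ω
I = V / R_total = 194 / 36.30 = 5.344 A
P_R_b = I² × R_b = (5.344)² × 33.0 = 942.5 W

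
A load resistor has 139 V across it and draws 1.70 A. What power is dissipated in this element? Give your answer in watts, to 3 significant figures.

236 W

Since both terminal voltage and current are stated, P = V I gives the power in one step.
P = 139 V × 1.700 A = 236.3 W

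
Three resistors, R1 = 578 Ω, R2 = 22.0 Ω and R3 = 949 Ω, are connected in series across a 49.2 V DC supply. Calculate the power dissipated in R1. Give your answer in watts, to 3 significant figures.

Every series element carries the same I. Get I from the total resistance, then P = I² × R1.
R_total = 578 + 22.0 + 949 = 1549 Ω
I = V / R_total = 49.2 / 1549 = 0.03176 A
P_R1 = I² × R1 = (0.03176)² × 578 = 0.5831 W

0.583 W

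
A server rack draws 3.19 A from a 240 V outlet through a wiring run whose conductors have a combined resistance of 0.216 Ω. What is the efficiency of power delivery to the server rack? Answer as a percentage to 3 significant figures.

The wiring run carries the full 3.19 A.
P_line = I² R_line = (3.190)² × 0.216 = 2.198 W
P_source = V I = 240 × 3.190 = 765.6 W; P_load = 763.4 W
η = P_load / P_source = 763.4 / 765.6 = 0.9971

99.7 %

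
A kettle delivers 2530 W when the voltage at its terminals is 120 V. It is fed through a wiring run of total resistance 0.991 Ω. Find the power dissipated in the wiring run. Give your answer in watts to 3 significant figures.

The wiring run is a series resistance carrying the load current; its dissipation is I²R_line.
I = P / V = 2530 / 120 = 21.08 A through the wiring run.
P_line = I² R_line = (21.08)² × 0.991 = 440.5 W

441 W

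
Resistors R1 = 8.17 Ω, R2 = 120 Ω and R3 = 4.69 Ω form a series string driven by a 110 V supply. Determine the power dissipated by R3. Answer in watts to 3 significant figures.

3.21 W

In a series string the same current flows through every resistor — find that current, then P = I²R for the one we want.
R_total = 8.17 + 120 + 4.69 = 132.9 Ω
I = V / R_total = 110 / 132.9 = 0.8279 A
P_R3 = I² × R3 = (0.8279)² × 4.69 = 3.215 W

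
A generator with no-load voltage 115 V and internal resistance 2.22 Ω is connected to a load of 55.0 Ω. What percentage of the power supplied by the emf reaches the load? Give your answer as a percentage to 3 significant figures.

Both r and R carry the same current, so the power split is just the resistance split: η = R/(R+r).
η = R / (R + r) = 55.0 / (55.0 + 2.22) = 0.9612

96.1 %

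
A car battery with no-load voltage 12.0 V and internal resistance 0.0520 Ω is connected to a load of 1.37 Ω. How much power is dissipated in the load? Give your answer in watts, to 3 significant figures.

97.6 W

Load and internal resistance form a series loop — compute the loop current, then the load power via I²R.
I = ε / (r + R) = 12.0 / (0.0520 + 1.37) = 8.439 A
P_load = I² R = (8.439)² × 1.37 = 97.56 W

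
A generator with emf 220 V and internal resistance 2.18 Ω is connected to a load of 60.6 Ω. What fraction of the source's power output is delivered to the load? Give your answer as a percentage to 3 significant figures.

96.5 %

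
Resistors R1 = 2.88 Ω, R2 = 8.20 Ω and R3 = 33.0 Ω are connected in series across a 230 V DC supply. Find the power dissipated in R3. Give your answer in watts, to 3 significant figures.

898 W

In a series string the same current flows through every resistor — find that current, then P = I²R for the one we want.
R_total = 2.88 + 8.20 + 33.0 = 44.08 Ω
I = V / R_total = 230 / 44.08 = 5.218 A
P_R3 = I² × R3 = (5.218)² × 33.0 = 898.4 W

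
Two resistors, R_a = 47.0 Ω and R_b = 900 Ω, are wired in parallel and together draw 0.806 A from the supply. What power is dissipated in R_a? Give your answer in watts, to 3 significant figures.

27.6 W

We need the common branch voltage; get it from I_total × R_eq, then P = V²/R for the branch.
1/R_eq = 1/47.0 + 1/900 ⇒ R_eq = 44.67 Ω
V = I_total × R_eq = 0.8060 × 44.67 = 36.00 V
P_R_a = V² / R_a = (36.00)² / 47.0 = 27.58 W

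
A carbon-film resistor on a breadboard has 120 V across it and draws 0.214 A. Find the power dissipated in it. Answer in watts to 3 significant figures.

With V and I both given, power follows immediately from P = V I.
P = 120 V × 0.2140 A = 25.68 W

25.7 W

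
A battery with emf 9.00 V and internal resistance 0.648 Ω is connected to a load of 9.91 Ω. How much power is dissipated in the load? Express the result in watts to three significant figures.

7.20 W

Find the circuit current first, then P = I²R for the load (series elements share I).
I = ε / (r + R) = 9.00 / (0.648 + 9.91) = 0.8524 A
P_load = I² R = (0.8524)² × 9.91 = 7.201 W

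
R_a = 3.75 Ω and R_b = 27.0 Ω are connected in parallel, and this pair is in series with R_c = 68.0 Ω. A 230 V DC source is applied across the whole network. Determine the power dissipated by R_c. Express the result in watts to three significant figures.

708 W

Collapse the R_a‖R_b pair into one equivalent R_p; then R_p and R_c form a series string.
R_p = (3.75×27.0)/(3.75+27.0) = 3.293 Ω
R_total = R_p + 68.0 = 3.293 + 68.0 = 71.29 Ω
I = V / R_total = 230 / 71.29 = 3.226 A
All the supply current flows through R_c; use P = I²R_c.
P_R_c = (3.226)² × 68.0 = 707.7 W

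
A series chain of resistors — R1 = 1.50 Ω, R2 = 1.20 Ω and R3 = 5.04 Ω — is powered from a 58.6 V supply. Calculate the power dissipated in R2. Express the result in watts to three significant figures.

68.8 W

In a series string the same current flows through every resistor — find that current, then P = I²R for the one we want.
R_total = 1.50 + 1.20 + 5.04 = 7.740 Ω
I = V / R_total = 58.6 / 7.740 = 7.571 A
P_R2 = I² × R2 = (7.571)² × 1.20 = 68.79 W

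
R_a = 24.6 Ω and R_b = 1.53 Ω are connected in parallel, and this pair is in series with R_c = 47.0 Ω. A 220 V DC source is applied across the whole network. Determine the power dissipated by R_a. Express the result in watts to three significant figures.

First find R_p for the parallel pair, then treat R_p + R_c as a series loop.
R_p = (24.6×1.53)/(24.6+1.53) = 1.440 Ω
R_total = R_p + 47.0 = 1.440 + 47.0 = 48.44 Ω
I = V / R_total = 220 / 48.44 = 4.542 A
Voltage across the parallel pair: V_p = I × R_p = 4.542 × 1.440 = 6.542 V
R_a has V_p across it, so P = V_p²/R_a.
P_R_a = (6.542)² / 24.6 = 1.740 W

1.74 W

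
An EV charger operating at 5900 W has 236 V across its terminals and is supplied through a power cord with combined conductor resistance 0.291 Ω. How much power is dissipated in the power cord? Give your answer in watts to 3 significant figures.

182 W

Line loss is just I²R for the cable — we know both I and R_line directly.
I = P / V = 5900 / 236 = 25.00 A through the power cord.
P_line = I² R_line = (25.00)² × 0.291 = 181.9 W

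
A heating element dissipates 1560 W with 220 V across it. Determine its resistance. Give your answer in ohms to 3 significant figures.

31.0 Ω

The two known quantities fix the third via R = V² / P.
R = (220)² / 1560 = 31.03 Ω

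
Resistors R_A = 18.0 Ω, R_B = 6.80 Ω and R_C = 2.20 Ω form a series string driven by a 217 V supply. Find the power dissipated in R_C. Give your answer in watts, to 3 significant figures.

Every series element carries the same I. Get I from the total resistance, then P = I² × R_C.
R_total = 18.0 + 6.80 + 2.20 = 27.00 Ω
I = V / R_total = 217 / 27.00 = 8.037 A
P_R_C = I² × R_C = (8.037)² × 2.20 = 142.1 W

142 W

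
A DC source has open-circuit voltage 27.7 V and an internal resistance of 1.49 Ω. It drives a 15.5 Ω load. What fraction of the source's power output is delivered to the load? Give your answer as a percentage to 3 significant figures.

Efficiency is P_load / P_total. With a series r and R sharing the same I, P = I²R for each, so η = R/(R+r).
η = R / (R + r) = 15.5 / (15.5 + 1.49) = 0.9123

91.2 %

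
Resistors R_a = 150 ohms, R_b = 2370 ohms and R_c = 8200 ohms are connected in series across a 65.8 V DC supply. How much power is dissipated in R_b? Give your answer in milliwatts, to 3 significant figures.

Since the resistors are in series they all carry the loop current I = V/R_total; the power in any one is I²R.
R_total = 150 + 2370 + 8200 = 10720 Ω
I = V / R_total = 65.8 / 10720 = 0.006138 A
P_R_b = I² × R_b = (0.006138)² × 2370 = 0.08929 W

89.3 mW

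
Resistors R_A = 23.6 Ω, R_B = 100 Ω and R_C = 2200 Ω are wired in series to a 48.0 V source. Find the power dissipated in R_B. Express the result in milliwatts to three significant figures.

The current is common to all series resistors; compute it, then apply P = I²R for the target.
R_total = 23.6 + 100 + 2200 = 2324 Ω
I = V / R_total = 48.0 / 2324 = 0.02066 A
P_R_B = I² × R_B = (0.02066)² × 100 = 0.04267 W

42.7 mW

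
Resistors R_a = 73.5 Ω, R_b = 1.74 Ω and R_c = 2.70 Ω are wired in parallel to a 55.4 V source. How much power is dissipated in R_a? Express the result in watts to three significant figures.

Parallel branches share the same voltage; P = V²/R gives the branch power in one step.
P_R_a = V² / R_a = (55.4)² / 73.5 Ω = 41.76 W

41.8 W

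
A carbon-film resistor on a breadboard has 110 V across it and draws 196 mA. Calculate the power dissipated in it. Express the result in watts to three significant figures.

Both the voltage across and the current through the element are known, so P = V I applies directly.
P = 110 V × 0.1960 A = 21.56 W

21.6 W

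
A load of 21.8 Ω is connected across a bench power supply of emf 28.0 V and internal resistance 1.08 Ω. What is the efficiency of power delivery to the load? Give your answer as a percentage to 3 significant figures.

95.3 %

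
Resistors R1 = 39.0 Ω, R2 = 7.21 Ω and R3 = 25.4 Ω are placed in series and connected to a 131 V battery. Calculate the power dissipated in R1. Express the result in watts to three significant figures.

In a series string the same current flows through every resistor — find that current, then P = I²R for the one we want.
R_total = 39.0 + 7.21 + 25.4 = 71.61 Ω
I = V / R_total = 131 / 71.61 = 1.829 A
P_R1 = I² × R1 = (1.829)² × 39.0 = 130.5 W

131 W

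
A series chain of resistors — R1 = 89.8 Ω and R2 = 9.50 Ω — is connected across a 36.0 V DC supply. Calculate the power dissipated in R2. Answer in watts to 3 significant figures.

1.25 W

In a series string the same current flows through every resistor — find that current, then P = I²R for the one we want.
R_total = 89.8 + 9.50 = 99.30 Ω
I = V / R_total = 36.0 / 99.30 = 0.3625 A
P_R2 = I² × R2 = (0.3625)² × 9.50 = 1.249 W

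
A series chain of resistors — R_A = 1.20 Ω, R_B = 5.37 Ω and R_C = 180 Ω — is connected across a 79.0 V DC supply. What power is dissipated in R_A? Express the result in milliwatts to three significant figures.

215 mW

Every series element carries the same I. Get I from the total resistance, then P = I² × R_A.
R_total = 1.20 + 5.37 + 180 = 186.6 Ω
I = V / R_total = 79.0 / 186.6 = 0.4234 A
P_R_A = I² × R_A = (0.4234)² × 1.20 = 0.2152 W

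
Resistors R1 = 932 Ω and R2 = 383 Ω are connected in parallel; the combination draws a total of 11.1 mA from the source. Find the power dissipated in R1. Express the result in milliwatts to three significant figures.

9.74 mW

Parallel branches share V, not I — compute V via R_eq, then use V²/R for the target branch.
1/R_eq = 1/932 + 1/383 ⇒ R_eq = 271.4 Ω
V = I_total × R_eq = 0.01110 × 271.4 = 3.013 V
P_R1 = V² / R1 = (3.013)² / 932 = 0.009741 W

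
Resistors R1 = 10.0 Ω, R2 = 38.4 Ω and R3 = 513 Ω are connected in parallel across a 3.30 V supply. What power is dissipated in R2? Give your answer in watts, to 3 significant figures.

0.284 W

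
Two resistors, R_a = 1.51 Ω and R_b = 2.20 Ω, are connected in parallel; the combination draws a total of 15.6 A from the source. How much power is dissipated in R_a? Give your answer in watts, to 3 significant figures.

We need the common branch voltage; get it from I_total × R_eq, then P = V²/R for the branch.
1/R_eq = 1/1.51 + 1/2.20 ⇒ R_eq = 0.8954 Ω
V = I_total × R_eq = 15.60 × 0.8954 = 13.97 V
P_R_a = V² / R_a = (13.97)² / 1.51 = 129.2 W

129 W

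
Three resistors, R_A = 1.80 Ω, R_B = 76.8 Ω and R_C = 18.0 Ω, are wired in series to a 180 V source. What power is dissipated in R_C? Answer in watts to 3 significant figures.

The current is common to all series resistors; compute it, then apply P = I²R for the target.
R_total = 1.80 + 76.8 + 18.0 = 96.60 Ω
I = V / R_total = 180 / 96.60 = 1.863 A
P_R_C = I² × R_C = (1.863)² × 18.0 = 62.50 W

62.5 W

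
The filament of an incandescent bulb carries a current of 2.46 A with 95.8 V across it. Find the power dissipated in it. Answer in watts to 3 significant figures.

V and I are known directly — P = V I, no intermediate step needed.
P = 95.8 V × 2.460 A = 235.7 W

236 W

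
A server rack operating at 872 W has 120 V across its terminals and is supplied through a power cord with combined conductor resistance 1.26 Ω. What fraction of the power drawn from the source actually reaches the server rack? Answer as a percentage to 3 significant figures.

I = P / V = 872 / 120 = 7.267 A through the power cord.
P_line = I² R_line = (7.267)² × 1.26 = 66.53 W
P_source = P_load + P_line = 872.0 + 66.53 = 938.5 W
η = P_load / P_source = 872.0 / 938.5 = 0.9291

92.9 %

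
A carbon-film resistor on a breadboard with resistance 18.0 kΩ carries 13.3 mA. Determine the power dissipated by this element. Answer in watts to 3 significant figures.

3.18 W

Current and resistance are given, so P = I²R is the direct form.
P = (0.01330 A)² × 18000 Ω = 3.184 W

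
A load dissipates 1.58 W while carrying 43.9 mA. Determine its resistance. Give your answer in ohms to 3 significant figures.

820 Ω

The two known quantities fix the third via R = P / I².
R = 1.58 / (0.04390)² = 819.8 Ω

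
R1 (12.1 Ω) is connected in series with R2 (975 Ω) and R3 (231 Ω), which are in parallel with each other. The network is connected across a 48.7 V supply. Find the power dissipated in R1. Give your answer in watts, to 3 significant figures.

0.726 W

First combine the parallel branches into one equivalent R_p, then R1 + R_p is a series pair.
R_p = (975×231)/(975+231) = 186.8 Ω
R_total = 12.1 + 186.8 = 198.9 Ω
I = V / R_total = 48.7 / 198.9 = 0.2449 A
All the current flows through R1; use P = I²R.
P_R1 = (0.2449)² × 12.1 = 0.7257 W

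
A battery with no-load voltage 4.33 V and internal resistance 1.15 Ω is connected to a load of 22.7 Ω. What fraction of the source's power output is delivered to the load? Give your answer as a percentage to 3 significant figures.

Efficiency is P_load / P_total. With a series r and R sharing the same I, P = I²R for each, so η = R/(R+r).
η = R / (R + r) = 22.7 / (22.7 + 1.15) = 0.9518

95.2 %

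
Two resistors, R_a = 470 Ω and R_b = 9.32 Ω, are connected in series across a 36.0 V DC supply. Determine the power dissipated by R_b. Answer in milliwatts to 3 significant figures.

The current is common to all series resistors; compute it, then apply P = I²R for the target.
R_total = 470 + 9.32 = 479.3 Ω
I = V / R_total = 36.0 / 479.3 = 0.07511 A
P_R_b = I² × R_b = (0.07511)² × 9.32 = 0.05257 W

52.6 mW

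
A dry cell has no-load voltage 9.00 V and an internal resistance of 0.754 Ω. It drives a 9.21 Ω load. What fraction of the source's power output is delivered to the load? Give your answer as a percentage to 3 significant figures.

92.4 %

Both r and R carry the same current, so the power split is just the resistance split: η = R/(R+r).
η = R / (R + r) = 9.21 / (9.21 + 0.754) = 0.9243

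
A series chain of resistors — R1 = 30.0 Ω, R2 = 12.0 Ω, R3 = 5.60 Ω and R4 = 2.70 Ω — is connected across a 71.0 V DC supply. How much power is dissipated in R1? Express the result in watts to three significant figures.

59.8 W

Since the resistors are in series they all carry the loop current I = V/R_total; the power in any one is I²R.
R_total = 30.0 + 12.0 + 5.60 + 2.70 = 50.30 Ω
I = V / R_total = 71.0 / 50.30 = 1.412 A
P_R1 = I² × R1 = (1.412)² × 30.0 = 59.77 W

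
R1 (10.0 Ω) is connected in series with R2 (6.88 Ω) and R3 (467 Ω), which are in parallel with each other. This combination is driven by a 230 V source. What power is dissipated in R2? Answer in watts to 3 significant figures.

First combine the parallel branches into one equivalent R_p, then R1 + R_p is a series pair.
R_p = (6.88×467)/(6.88+467) = 6.780 Ω
R_total = 10.0 + 6.780 = 16.78 Ω
I = V / R_total = 230 / 16.78 = 13.71 A
Voltage across the parallel pair: V_p = I × R_p = 13.71 × 6.780 = 92.93 V
With V_p across R2, its power is V_p²/R2.
P_R2 = (92.93)² / 6.88 = 1255 W

1260 W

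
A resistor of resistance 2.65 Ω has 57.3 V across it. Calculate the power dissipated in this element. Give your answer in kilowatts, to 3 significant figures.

1.24 kW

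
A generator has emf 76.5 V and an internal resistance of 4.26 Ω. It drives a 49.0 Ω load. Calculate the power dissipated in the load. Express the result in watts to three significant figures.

101 W

With r and R in series, I = ε/(r+R); the load dissipates I²R.
I = ε / (r + R) = 76.5 / (4.26 + 49.0) = 1.436 A
P_load = I² R = (1.436)² × 49.0 = 101.1 W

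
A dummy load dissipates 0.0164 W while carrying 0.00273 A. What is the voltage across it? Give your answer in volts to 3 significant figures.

6.01 V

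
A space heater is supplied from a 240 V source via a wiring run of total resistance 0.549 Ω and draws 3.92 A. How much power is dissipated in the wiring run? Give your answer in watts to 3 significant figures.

8.44 W

The wiring run and load are in series, so the same current flows in both; the loss is I²R_line.
The wiring run carries the full 3.92 A.
P_line = I² R_line = (3.920)² × 0.549 = 8.436 W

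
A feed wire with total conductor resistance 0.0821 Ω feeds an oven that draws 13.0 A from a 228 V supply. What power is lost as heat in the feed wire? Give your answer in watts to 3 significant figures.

Only the current and the line resistance are needed for the I²R loss.
The feed wire carries the full 13.0 A.
P_line = I² R_line = (13.00)² × 0.0821 = 13.87 W

13.9 W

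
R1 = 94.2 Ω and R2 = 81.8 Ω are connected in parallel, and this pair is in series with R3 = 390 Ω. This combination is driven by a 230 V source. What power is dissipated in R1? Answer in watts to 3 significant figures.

5.72 W

First find R_p for the parallel pair, then treat R_p + R3 as a series loop.
R_p = (94.2×81.8)/(94.2+81.8) = 43.78 Ω
R_total = R_p + 390 = 43.78 + 390 = 433.8 Ω
I = V / R_total = 230 / 433.8 = 0.5302 A
Voltage across the parallel pair: V_p = I × R_p = 0.5302 × 43.78 = 23.21 V
Use P = V²/R for R1 with V = V_p.
P_R1 = (23.21)² / 94.2 = 5.721 W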